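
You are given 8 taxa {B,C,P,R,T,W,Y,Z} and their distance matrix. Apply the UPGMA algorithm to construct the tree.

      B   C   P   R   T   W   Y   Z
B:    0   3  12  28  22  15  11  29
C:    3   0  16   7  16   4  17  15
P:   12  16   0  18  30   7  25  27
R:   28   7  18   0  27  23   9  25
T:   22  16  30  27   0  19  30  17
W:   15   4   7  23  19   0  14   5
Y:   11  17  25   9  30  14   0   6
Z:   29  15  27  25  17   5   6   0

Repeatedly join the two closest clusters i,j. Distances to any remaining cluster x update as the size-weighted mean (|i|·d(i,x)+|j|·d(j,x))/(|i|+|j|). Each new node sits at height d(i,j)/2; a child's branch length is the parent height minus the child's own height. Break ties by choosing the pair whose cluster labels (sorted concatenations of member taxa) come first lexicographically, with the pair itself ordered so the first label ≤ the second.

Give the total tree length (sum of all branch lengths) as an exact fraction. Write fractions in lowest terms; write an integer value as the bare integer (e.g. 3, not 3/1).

3317/60

1. join B+C (d=3) ⇒ BC; edges |B|=3/2, |C|=3/2
  updated: d(BC,P)=14, d(BC,R)=35/2, d(BC,T)=19, d(BC,W)=19/2, d(BC,Y)=14, d(BC,Z)=22
2. join W+Z (d=5) ⇒ WZ; edges |W|=5/2, |Z|=5/2
  updated: d(BC,WZ)=63/4, d(P,WZ)=17, d(R,WZ)=24, d(T,WZ)=18, d(WZ,Y)=10
3. join R+Y (d=9) ⇒ RY; edges |R|=9/2, |Y|=9/2
  updated: d(BC,RY)=63/4, d(P,RY)=43/2, d(RY,T)=57/2, d(RY,WZ)=17
4. join BC+P (d=14) ⇒ BCP; edges |BC|=11/2, |P|=7
  updated: d(BCP,RY)=53/3, d(BCP,T)=68/3, d(BCP,WZ)=97/6
5. join BCP+WZ (d=97/6) ⇒ BCPWZ; edges |BCP|=13/12, |WZ|=67/12
  updated: d(BCPWZ,RY)=87/5, d(BCPWZ,T)=104/5
6. join BCPWZ+RY (d=87/5) ⇒ BCPRWYZ; edges |BCPWZ|=37/60, |RY|=21/5
  updated: d(BCPRWYZ,T)=23
7. join BCPRWYZ+T (d=23) ⇒ BCPRTWYZ; edges |BCPRWYZ|=14/5, |T|=23/2
final tree: (((((B:3/2,C:3/2):11/2,P:7):13/12,(W:5/2,Z:5/2):67/12):37/60,(R:9/2,Y:9/2):21/5):14/5,T:23/2)
total length: 3317/60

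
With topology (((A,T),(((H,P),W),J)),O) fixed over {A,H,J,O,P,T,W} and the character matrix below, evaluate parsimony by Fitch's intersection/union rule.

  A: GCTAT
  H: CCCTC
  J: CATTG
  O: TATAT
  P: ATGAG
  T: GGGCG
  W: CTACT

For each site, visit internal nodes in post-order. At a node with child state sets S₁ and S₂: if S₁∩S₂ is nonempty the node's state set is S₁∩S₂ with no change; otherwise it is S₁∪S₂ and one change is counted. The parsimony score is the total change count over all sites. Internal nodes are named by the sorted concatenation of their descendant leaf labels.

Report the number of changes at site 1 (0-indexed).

site 0, node AT: A={G} ∩ T={G} → {G} (+0)
site 0, node HP: H={C} ∪ P={A} → {A,C} (+1)
site 0, node HPW: HP={A,C} ∩ W={C} → {C} (+0)
site 0, node HJPW: HPW={C} ∩ J={C} → {C} (+0)
site 0, node AHJPTW: AT={G} ∪ HJPW={C} → {C,G} (+1)
site 0, node AHJOPTW: AHJPTW={C,G} ∪ O={T} → {C,G,T} (+1)
site 1, node AT: A={C} ∪ T={G} → {C,G} (+1)
site 1, node HP: H={C} ∪ P={T} → {C,T} (+1)
site 1, node HPW: HP={C,T} ∩ W={T} → {T} (+0)
site 1, node HJPW: HPW={T} ∪ J={A} → {A,T} (+1)
site 1, node AHJPTW: AT={C,G} ∪ HJPW={A,T} → {A,C,G,T} (+1)
site 1, node AHJOPTW: AHJPTW={A,C,G,T} ∩ O={A} → {A} (+0)
site 2, node AT: A={T} ∪ T={G} → {G,T} (+1)
site 2, node HP: H={C} ∪ P={G} → {C,G} (+1)
site 2, node HPW: HP={C,G} ∪ W={A} → {A,C,G} (+1)
site 2, node HJPW: HPW={A,C,G} ∪ J={T} → {A,C,G,T} (+1)
site 2, node AHJPTW: AT={G,T} ∩ HJPW={A,C,G,T} → {G,T} (+0)
site 2, node AHJOPTW: AHJPTW={G,T} ∩ O={T} → {T} (+0)
site 3, node AT: A={A} ∪ T={C} → {A,C} (+1)
site 3, node HP: H={T} ∪ P={A} → {A,T} (+1)
site 3, node HPW: HP={A,T} ∪ W={C} → {A,C,T} (+1)
site 3, node HJPW: HPW={A,C,T} ∩ J={T} → {T} (+0)
site 3, node AHJPTW: AT={A,C} ∪ HJPW={T} → {A,C,T} (+1)
site 3, node AHJOPTW: AHJPTW={A,C,T} ∩ O={A} → {A} (+0)
site 4, node AT: A={T} ∪ T={G} → {G,T} (+1)
site 4, node HP: H={C} ∪ P={G} → {C,G} (+1)
site 4, node HPW: HP={C,G} ∪ W={T} → {C,G,T} (+1)
site 4, node HJPW: HPW={C,G,T} ∩ J={G} → {G} (+0)
site 4, node AHJPTW: AT={G,T} ∩ HJPW={G} → {G} (+0)
site 4, node AHJOPTW: AHJPTW={G} ∪ O={T} → {G,T} (+1)
per-site changes: [3, 4, 4, 4, 4]; total = 19

4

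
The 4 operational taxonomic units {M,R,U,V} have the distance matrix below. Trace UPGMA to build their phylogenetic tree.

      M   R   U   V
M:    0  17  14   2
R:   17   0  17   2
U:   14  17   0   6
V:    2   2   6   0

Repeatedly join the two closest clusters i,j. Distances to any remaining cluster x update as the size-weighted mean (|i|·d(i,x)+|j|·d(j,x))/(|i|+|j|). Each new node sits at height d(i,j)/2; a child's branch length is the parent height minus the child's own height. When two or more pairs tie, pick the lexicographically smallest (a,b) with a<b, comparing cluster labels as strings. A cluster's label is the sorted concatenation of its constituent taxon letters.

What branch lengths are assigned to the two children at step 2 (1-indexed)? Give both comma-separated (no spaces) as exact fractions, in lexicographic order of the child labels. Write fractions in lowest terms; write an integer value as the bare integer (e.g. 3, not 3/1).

15/4,19/4

step 1: merge (M,V) at d=2; branch lengths M→1, V→1; new cluster MV
  updated: d(MV,R)=19/2, d(MV,U)=10
step 2: merge (MV,R) at d=19/2; branch lengths MV→15/4, R→19/4; new cluster MRV
  updated: d(MRV,U)=37/3
step 3: merge (MRV,U) at d=37/3; branch lengths MRV→17/12, U→37/6; new cluster MRUV
final tree: (((M:1,V:1):15/4,R:19/4):17/12,U:37/6)
total length: 217/12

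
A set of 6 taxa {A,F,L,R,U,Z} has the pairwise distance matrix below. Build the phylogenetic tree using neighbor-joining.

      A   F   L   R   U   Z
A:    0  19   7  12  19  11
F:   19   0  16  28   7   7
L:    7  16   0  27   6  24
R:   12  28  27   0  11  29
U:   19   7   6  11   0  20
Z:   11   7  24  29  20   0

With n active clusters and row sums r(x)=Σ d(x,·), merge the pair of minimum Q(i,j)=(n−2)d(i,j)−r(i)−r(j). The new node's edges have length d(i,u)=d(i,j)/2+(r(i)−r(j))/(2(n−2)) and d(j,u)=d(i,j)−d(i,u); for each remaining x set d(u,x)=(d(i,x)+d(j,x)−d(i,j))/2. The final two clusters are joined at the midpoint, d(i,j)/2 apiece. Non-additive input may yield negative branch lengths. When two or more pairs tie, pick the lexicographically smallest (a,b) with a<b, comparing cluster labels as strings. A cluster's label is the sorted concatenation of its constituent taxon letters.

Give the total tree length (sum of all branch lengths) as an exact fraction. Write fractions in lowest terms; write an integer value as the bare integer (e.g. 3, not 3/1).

step 1: merge (F,Z) at d=7, Q=-140; branch lengths F→7/4, Z→21/4; new cluster FZ
  updated: d(A,FZ)=23/2, d(FZ,L)=33/2, d(FZ,R)=25, d(FZ,U)=10
step 2: merge (A,R) at d=12, Q=-177/2; branch lengths A→7/4, R→41/4; new cluster AR
  updated: d(AR,FZ)=49/4, d(AR,L)=11, d(AR,U)=9
step 3: merge (AR,FZ) at d=49/4, Q=-93/2; branch lengths AR→9/2, FZ→31/4; new cluster AFRZ
  updated: d(AFRZ,L)=61/8, d(AFRZ,U)=27/8
step 4: merge (AFRZ,L) at d=61/8, Q=-17; branch lengths AFRZ→5/2, L→41/8; new cluster AFLRZ
  updated: d(AFLRZ,U)=7/8
step 5: merge (AFLRZ,U) at d=7/8; branch lengths AFLRZ→7/16, U→7/16; new cluster AFLRUZ
final tree: ((((A:7/4,R:41/4):9/2,(F:7/4,Z:21/4):31/4):5/2,L:41/8):7/16,U:7/16)
total length: 159/4

159/4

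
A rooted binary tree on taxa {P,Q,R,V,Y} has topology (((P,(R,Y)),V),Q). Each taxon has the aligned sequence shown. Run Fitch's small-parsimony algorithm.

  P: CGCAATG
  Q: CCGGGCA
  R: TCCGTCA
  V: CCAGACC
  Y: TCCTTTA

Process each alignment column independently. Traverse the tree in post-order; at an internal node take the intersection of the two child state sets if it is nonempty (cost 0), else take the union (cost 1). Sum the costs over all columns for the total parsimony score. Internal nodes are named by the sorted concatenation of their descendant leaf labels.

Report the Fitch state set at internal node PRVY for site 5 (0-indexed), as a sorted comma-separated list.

C,T

RY@0: {T} ∩ {T} = {T} (intersection, +0)
PRY@0: {C} ∪ {T} = {C,T} (union, +1)
PRVY@0: {C,T} ∩ {C} = {C} (intersection, +0)
PQRVY@0: {C} ∩ {C} = {C} (intersection, +0)
RY@1: {C} ∩ {C} = {C} (intersection, +0)
PRY@1: {G} ∪ {C} = {C,G} (union, +1)
PRVY@1: {C,G} ∩ {C} = {C} (intersection, +0)
PQRVY@1: {C} ∩ {C} = {C} (intersection, +0)
RY@2: {C} ∩ {C} = {C} (intersection, +0)
PRY@2: {C} ∩ {C} = {C} (intersection, +0)
PRVY@2: {C} ∪ {A} = {A,C} (union, +1)
PQRVY@2: {A,C} ∪ {G} = {A,C,G} (union, +1)
RY@3: {G} ∪ {T} = {G,T} (union, +1)
PRY@3: {A} ∪ {G,T} = {A,G,T} (union, +1)
PRVY@3: {A,G,T} ∩ {G} = {G} (intersection, +0)
PQRVY@3: {G} ∩ {G} = {G} (intersection, +0)
RY@4: {T} ∩ {T} = {T} (intersection, +0)
PRY@4: {A} ∪ {T} = {A,T} (union, +1)
PRVY@4: {A,T} ∩ {A} = {A} (intersection, +0)
PQRVY@4: {A} ∪ {G} = {A,G} (union, +1)
RY@5: {C} ∪ {T} = {C,T} (union, +1)
PRY@5: {T} ∩ {C,T} = {T} (intersection, +0)
PRVY@5: {T} ∪ {C} = {C,T} (union, +1)
PQRVY@5: {C,T} ∩ {C} = {C} (intersection, +0)
RY@6: {A} ∩ {A} = {A} (intersection, +0)
PRY@6: {G} ∪ {A} = {A,G} (union, +1)
PRVY@6: {A,G} ∪ {C} = {A,C,G} (union, +1)
PQRVY@6: {A,C,G} ∩ {A} = {A} (intersection, +0)
per-site changes: [1, 1, 2, 2, 2, 2, 2]; total = 12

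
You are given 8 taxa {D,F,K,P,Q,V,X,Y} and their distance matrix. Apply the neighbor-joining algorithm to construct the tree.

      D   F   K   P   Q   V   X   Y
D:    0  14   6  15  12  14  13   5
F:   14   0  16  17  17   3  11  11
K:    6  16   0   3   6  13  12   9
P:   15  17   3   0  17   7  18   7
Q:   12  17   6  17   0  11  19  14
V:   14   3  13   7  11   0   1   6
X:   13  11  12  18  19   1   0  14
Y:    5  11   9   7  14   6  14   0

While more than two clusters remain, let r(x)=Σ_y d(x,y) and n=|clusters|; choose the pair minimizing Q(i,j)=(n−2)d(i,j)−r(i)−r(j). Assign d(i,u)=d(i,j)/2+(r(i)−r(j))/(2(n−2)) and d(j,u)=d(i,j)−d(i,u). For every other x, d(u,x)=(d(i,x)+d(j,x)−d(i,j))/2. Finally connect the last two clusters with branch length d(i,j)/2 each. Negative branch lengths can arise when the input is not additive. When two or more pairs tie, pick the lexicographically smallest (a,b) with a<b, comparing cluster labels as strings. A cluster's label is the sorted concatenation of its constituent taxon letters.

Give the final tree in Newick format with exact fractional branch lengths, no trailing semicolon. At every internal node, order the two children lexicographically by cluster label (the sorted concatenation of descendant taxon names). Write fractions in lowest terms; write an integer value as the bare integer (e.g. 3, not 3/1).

((((D:25/8,Y:15/8):3/2,(F:93/20,(V:-9/4,X:13/4):37/20):37/8):11/8,(K:-13/16,P:61/16):47/16):113/32,Q:113/32)

step 1: merge (V,X) at d=1, Q=-137; branch lengths V→-9/4, X→13/4; new cluster VX
  updated: d(D,VX)=13, d(F,VX)=13/2, d(K,VX)=12, d(P,VX)=12, d(Q,VX)=29/2, d(VX,Y)=19/2
step 2: merge (F,VX) at d=13/2, Q=-233/2; branch lengths F→93/20, VX→37/20; new cluster FVX
  updated: d(D,FVX)=41/4, d(FVX,K)=43/4, d(FVX,P)=45/4, d(FVX,Q)=25/2, d(FVX,Y)=7
step 3: merge (K,P) at d=3, Q=-76; branch lengths K→-13/16, P→61/16; new cluster KP
  updated: d(D,KP)=9, d(FVX,KP)=19/2, d(KP,Q)=10, d(KP,Y)=13/2
step 4: merge (D,Y) at d=5, Q=-215/4; branch lengths D→25/8, Y→15/8; new cluster DY
  updated: d(DY,FVX)=49/8, d(DY,KP)=21/4, d(DY,Q)=21/2
step 5: merge (DY,FVX) at d=49/8, Q=-151/4; branch lengths DY→3/2, FVX→37/8; new cluster DFVXY
  updated: d(DFVXY,KP)=69/16, d(DFVXY,Q)=135/16
step 6: merge (DFVXY,KP) at d=69/16, Q=-91/4; branch lengths DFVXY→11/8, KP→47/16; new cluster DFKPVXY
  updated: d(DFKPVXY,Q)=113/16
step 7: merge (DFKPVXY,Q) at d=113/16; branch lengths DFKPVXY→113/32, Q→113/32; new cluster DFKPQVXY
final tree: ((((D:25/8,Y:15/8):3/2,(F:93/20,(V:-9/4,X:13/4):37/20):37/8):11/8,(K:-13/16,P:61/16):47/16):113/32,Q:113/32)
total length: 33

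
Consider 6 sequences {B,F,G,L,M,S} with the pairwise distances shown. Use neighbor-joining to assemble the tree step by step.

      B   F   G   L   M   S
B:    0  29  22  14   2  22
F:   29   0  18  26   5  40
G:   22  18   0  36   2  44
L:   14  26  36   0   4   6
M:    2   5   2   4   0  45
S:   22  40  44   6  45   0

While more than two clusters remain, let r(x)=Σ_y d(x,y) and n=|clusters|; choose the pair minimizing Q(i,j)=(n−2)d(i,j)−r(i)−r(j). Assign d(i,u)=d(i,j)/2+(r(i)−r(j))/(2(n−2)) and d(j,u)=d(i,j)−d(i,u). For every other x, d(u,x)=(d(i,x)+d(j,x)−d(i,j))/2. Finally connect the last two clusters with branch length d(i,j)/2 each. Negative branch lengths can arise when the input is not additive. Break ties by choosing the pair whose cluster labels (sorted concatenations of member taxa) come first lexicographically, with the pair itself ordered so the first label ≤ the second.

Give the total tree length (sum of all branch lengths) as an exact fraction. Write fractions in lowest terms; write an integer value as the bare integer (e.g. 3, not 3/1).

359/8

step 1: merge (L,S) at d=6, Q=-219; branch lengths L→-47/8, S→95/8; new cluster LS
  updated: d(B,LS)=15, d(F,LS)=30, d(G,LS)=37, d(LS,M)=43/2
step 2: merge (B,LS) at d=15, Q=-253/2; branch lengths B→19/12, LS→161/12; new cluster BLS
  updated: d(BLS,F)=22, d(BLS,G)=22, d(BLS,M)=17/4
step 3: merge (BLS,M) at d=17/4, Q=-51; branch lengths BLS→91/8, M→-57/8; new cluster BLMS
  updated: d(BLMS,F)=91/8, d(BLMS,G)=79/8
step 4: merge (BLMS,F) at d=91/8, Q=-157/4; branch lengths BLMS→13/8, F→39/4; new cluster BFLMS
  updated: d(BFLMS,G)=33/4
step 5: merge (BFLMS,G) at d=33/4; branch lengths BFLMS→33/8, G→33/8; new cluster BFGLMS
final tree: ((((B:19/12,(L:-47/8,S:95/8):161/12):91/8,M:-57/8):13/8,F:39/4):33/8,G:33/8)
total length: 359/8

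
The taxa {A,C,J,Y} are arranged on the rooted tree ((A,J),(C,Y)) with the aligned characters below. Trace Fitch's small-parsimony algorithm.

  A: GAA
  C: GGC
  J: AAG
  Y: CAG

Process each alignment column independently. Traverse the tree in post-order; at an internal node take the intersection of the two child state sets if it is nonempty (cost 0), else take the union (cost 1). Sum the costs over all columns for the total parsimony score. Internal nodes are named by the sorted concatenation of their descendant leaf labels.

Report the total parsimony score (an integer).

[col 0] AJ: children A:{G}, J:{A} ∪→ {A,G}; cost 1
[col 0] CY: children C:{G}, Y:{C} ∪→ {C,G}; cost 1
[col 0] ACJY: children AJ:{A,G}, CY:{C,G} ∩→ {G}; cost 0
[col 1] AJ: children A:{A}, J:{A} ∩→ {A}; cost 0
[col 1] CY: children C:{G}, Y:{A} ∪→ {A,G}; cost 1
[col 1] ACJY: children AJ:{A}, CY:{A,G} ∩→ {A}; cost 0
[col 2] AJ: children A:{A}, J:{G} ∪→ {A,G}; cost 1
[col 2] CY: children C:{C}, Y:{G} ∪→ {C,G}; cost 1
[col 2] ACJY: children AJ:{A,G}, CY:{C,G} ∩→ {G}; cost 0
per-site changes: [2, 1, 2]; total = 5

5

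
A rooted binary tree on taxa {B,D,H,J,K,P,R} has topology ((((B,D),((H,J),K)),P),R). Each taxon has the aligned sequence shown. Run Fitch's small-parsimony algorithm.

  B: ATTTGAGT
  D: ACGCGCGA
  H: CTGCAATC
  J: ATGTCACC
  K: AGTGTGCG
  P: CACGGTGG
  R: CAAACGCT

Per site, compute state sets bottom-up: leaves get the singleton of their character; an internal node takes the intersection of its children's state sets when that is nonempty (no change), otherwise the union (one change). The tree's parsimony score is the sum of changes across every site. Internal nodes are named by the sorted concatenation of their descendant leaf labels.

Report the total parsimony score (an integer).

[col 0] BD: children B:{A}, D:{A} ∩→ {A}; cost 0
[col 0] HJ: children H:{C}, J:{A} ∪→ {A,C}; cost 1
[col 0] HJK: children HJ:{A,C}, K:{A} ∩→ {A}; cost 0
[col 0] BDHJK: children BD:{A}, HJK:{A} ∩→ {A}; cost 0
[col 0] BDHJKP: children BDHJK:{A}, P:{C} ∪→ {A,C}; cost 1
[col 0] BDHJKPR: children BDHJKP:{A,C}, R:{C} ∩→ {C}; cost 0
[col 1] BD: children B:{T}, D:{C} ∪→ {C,T}; cost 1
[col 1] HJ: children H:{T}, J:{T} ∩→ {T}; cost 0
[col 1] HJK: children HJ:{T}, K:{G} ∪→ {G,T}; cost 1
[col 1] BDHJK: children BD:{C,T}, HJK:{G,T} ∩→ {T}; cost 0
[col 1] BDHJKP: children BDHJK:{T}, P:{A} ∪→ {A,T}; cost 1
[col 1] BDHJKPR: children BDHJKP:{A,T}, R:{A} ∩→ {A}; cost 0
[col 2] BD: children B:{T}, D:{G} ∪→ {G,T}; cost 1
[col 2] HJ: children H:{G}, J:{G} ∩→ {G}; cost 0
[col 2] HJK: children HJ:{G}, K:{T} ∪→ {G,T}; cost 1
[col 2] BDHJK: children BD:{G,T}, HJK:{G,T} ∩→ {G,T}; cost 0
[col 2] BDHJKP: children BDHJK:{G,T}, P:{C} ∪→ {C,G,T}; cost 1
[col 2] BDHJKPR: children BDHJKP:{C,G,T}, R:{A} ∪→ {A,C,G,T}; cost 1
[col 3] BD: children B:{T}, D:{C} ∪→ {C,T}; cost 1
[col 3] HJ: children H:{C}, J:{T} ∪→ {C,T}; cost 1
[col 3] HJK: children HJ:{C,T}, K:{G} ∪→ {C,G,T}; cost 1
[col 3] BDHJK: children BD:{C,T}, HJK:{C,G,T} ∩→ {C,T}; cost 0
[col 3] BDHJKP: children BDHJK:{C,T}, P:{G} ∪→ {C,G,T}; cost 1
[col 3] BDHJKPR: children BDHJKP:{C,G,T}, R:{A} ∪→ {A,C,G,T}; cost 1
[col 4] BD: children B:{G}, D:{G} ∩→ {G}; cost 0
[col 4] HJ: children H:{A}, J:{C} ∪→ {A,C}; cost 1
[col 4] HJK: children HJ:{A,C}, K:{T} ∪→ {A,C,T}; cost 1
[col 4] BDHJK: children BD:{G}, HJK:{A,C,T} ∪→ {A,C,G,T}; cost 1
[col 4] BDHJKP: children BDHJK:{A,C,G,T}, P:{G} ∩→ {G}; cost 0
[col 4] BDHJKPR: children BDHJKP:{G}, R:{C} ∪→ {C,G}; cost 1
[col 5] BD: children B:{A}, D:{C} ∪→ {A,C}; cost 1
[col 5] HJ: children H:{A}, J:{A} ∩→ {A}; cost 0
[col 5] HJK: children HJ:{A}, K:{G} ∪→ {A,G}; cost 1
[col 5] BDHJK: children BD:{A,C}, HJK:{A,G} ∩→ {A}; cost 0
[col 5] BDHJKP: children BDHJK:{A}, P:{T} ∪→ {A,T}; cost 1
[col 5] BDHJKPR: children BDHJKP:{A,T}, R:{G} ∪→ {A,G,T}; cost 1
[col 6] BD: children B:{G}, D:{G} ∩→ {G}; cost 0
[col 6] HJ: children H:{T}, J:{C} ∪→ {C,T}; cost 1
[col 6] HJK: children HJ:{C,T}, K:{C} ∩→ {C}; cost 0
[col 6] BDHJK: children BD:{G}, HJK:{C} ∪→ {C,G}; cost 1
[col 6] BDHJKP: children BDHJK:{C,G}, P:{G} ∩→ {G}; cost 0
[col 6] BDHJKPR: children BDHJKP:{G}, R:{C} ∪→ {C,G}; cost 1
[col 7] BD: children B:{T}, D:{A} ∪→ {A,T}; cost 1
[col 7] HJ: children H:{C}, J:{C} ∩→ {C}; cost 0
[col 7] HJK: children HJ:{C}, K:{G} ∪→ {C,G}; cost 1
[col 7] BDHJK: children BD:{A,T}, HJK:{C,G} ∪→ {A,C,G,T}; cost 1
[col 7] BDHJKP: children BDHJK:{A,C,G,T}, P:{G} ∩→ {G}; cost 0
[col 7] BDHJKPR: children BDHJKP:{G}, R:{T} ∪→ {G,T}; cost 1
per-site changes: [2, 3, 4, 5, 4, 4, 3, 4]; total = 29

29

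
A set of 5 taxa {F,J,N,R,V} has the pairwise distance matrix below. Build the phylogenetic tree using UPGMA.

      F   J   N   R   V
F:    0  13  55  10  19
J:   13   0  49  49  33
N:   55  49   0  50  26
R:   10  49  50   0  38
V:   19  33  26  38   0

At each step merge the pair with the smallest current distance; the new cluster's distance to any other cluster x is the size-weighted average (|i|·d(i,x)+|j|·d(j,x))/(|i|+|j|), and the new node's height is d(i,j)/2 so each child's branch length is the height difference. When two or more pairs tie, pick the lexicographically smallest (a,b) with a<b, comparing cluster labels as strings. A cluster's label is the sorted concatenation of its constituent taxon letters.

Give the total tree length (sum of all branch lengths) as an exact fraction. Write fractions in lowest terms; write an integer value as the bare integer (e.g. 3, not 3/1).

step 1: merge (F,R) at d=10; branch lengths F→5, R→5; new cluster FR
  updated: d(FR,J)=31, d(FR,N)=105/2, d(FR,V)=57/2
step 2: merge (N,V) at d=26; branch lengths N→13, V→13; new cluster NV
  updated: d(FR,NV)=81/2, d(J,NV)=41
step 3: merge (FR,J) at d=31; branch lengths FR→21/2, J→31/2; new cluster FJR
  updated: d(FJR,NV)=122/3
step 4: merge (FJR,NV) at d=122/3; branch lengths FJR→29/6, NV→22/3; new cluster FJNRV
final tree: (((F:5,R:5):21/2,J:31/2):29/6,(N:13,V:13):22/3)
total length: 445/6

445/6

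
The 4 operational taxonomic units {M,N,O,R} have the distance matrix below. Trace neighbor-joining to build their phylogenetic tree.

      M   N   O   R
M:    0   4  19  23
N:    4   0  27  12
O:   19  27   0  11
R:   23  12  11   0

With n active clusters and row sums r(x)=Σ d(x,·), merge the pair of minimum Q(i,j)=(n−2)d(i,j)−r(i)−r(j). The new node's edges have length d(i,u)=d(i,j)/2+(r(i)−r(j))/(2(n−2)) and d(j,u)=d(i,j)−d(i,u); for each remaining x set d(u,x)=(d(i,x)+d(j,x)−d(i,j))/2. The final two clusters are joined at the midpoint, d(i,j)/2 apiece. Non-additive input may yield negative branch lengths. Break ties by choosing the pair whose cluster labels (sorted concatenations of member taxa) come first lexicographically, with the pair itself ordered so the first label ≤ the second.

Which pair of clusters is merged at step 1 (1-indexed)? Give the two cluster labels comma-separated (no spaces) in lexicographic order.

M,N

1. join M+N (d=4, Q=-81) ⇒ MN; edges |M|=11/4, |N|=5/4
  updated: d(MN,O)=21, d(MN,R)=31/2
2. join MN+O (d=21, Q=-95/2) ⇒ MNO; edges |MN|=51/4, |O|=33/4
  updated: d(MNO,R)=11/4
3. join MNO+R (d=11/4) ⇒ MNOR; edges |MNO|=11/8, |R|=11/8
final tree: (((M:11/4,N:5/4):51/4,O:33/4):11/8,R:11/8)
total length: 111/4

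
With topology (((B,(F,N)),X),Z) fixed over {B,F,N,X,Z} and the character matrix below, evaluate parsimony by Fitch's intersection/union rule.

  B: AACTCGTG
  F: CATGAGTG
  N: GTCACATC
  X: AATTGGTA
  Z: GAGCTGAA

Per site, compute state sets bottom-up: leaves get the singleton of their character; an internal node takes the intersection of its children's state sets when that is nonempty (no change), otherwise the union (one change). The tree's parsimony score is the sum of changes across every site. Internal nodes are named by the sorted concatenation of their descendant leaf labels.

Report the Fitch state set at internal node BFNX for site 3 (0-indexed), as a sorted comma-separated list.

site 0, node FN: F={C} ∪ N={G} → {C,G} (+1)
site 0, node BFN: B={A} ∪ FN={C,G} → {A,C,G} (+1)
site 0, node BFNX: BFN={A,C,G} ∩ X={A} → {A} (+0)
site 0, node BFNXZ: BFNX={A} ∪ Z={G} → {A,G} (+1)
site 1, node FN: F={A} ∪ N={T} → {A,T} (+1)
site 1, node BFN: B={A} ∩ FN={A,T} → {A} (+0)
site 1, node BFNX: BFN={A} ∩ X={A} → {A} (+0)
site 1, node BFNXZ: BFNX={A} ∩ Z={A} → {A} (+0)
site 2, node FN: F={T} ∪ N={C} → {C,T} (+1)
site 2, node BFN: B={C} ∩ FN={C,T} → {C} (+0)
site 2, node BFNX: BFN={C} ∪ X={T} → {C,T} (+1)
site 2, node BFNXZ: BFNX={C,T} ∪ Z={G} → {C,G,T} (+1)
site 3, node FN: F={G} ∪ N={A} → {A,G} (+1)
site 3, node BFN: B={T} ∪ FN={A,G} → {A,G,T} (+1)
site 3, node BFNX: BFN={A,G,T} ∩ X={T} → {T} (+0)
site 3, node BFNXZ: BFNX={T} ∪ Z={C} → {C,T} (+1)
site 4, node FN: F={A} ∪ N={C} → {A,C} (+1)
site 4, node BFN: B={C} ∩ FN={A,C} → {C} (+0)
site 4, node BFNX: BFN={C} ∪ X={G} → {C,G} (+1)
site 4, node BFNXZ: BFNX={C,G} ∪ Z={T} → {C,G,T} (+1)
site 5, node FN: F={G} ∪ N={A} → {A,G} (+1)
site 5, node BFN: B={G} ∩ FN={A,G} → {G} (+0)
site 5, node BFNX: BFN={G} ∩ X={G} → {G} (+0)
site 5, node BFNXZ: BFNX={G} ∩ Z={G} → {G} (+0)
site 6, node FN: F={T} ∩ N={T} → {T} (+0)
site 6, node BFN: B={T} ∩ FN={T} → {T} (+0)
site 6, node BFNX: BFN={T} ∩ X={T} → {T} (+0)
site 6, node BFNXZ: BFNX={T} ∪ Z={A} → {A,T} (+1)
site 7, node FN: F={G} ∪ N={C} → {C,G} (+1)
site 7, node BFN: B={G} ∩ FN={C,G} → {G} (+0)
site 7, node BFNX: BFN={G} ∪ X={A} → {A,G} (+1)
site 7, node BFNXZ: BFNX={A,G} ∩ Z={A} → {A} (+0)
per-site changes: [3, 1, 3, 3, 3, 1, 1, 2]; total = 17

T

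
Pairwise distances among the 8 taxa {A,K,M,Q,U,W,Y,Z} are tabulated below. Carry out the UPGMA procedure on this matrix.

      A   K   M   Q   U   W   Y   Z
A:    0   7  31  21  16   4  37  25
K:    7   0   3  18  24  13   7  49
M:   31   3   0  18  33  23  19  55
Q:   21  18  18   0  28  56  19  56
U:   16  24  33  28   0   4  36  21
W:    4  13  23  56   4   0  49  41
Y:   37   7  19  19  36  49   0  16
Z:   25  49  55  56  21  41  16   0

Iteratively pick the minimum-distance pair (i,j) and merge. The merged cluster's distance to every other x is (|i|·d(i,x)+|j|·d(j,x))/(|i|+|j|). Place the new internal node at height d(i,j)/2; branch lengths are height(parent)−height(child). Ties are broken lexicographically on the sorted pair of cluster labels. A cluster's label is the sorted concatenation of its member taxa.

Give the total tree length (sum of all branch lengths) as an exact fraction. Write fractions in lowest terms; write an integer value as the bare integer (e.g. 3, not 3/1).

step 1: merge (K,M) at d=3; branch lengths K→3/2, M→3/2; new cluster KM
  updated: d(A,KM)=19, d(KM,Q)=18, d(KM,U)=57/2, d(KM,W)=18, d(KM,Y)=13, d(KM,Z)=52
step 2: merge (A,W) at d=4; branch lengths A→2, W→2; new cluster AW
  updated: d(AW,KM)=37/2, d(AW,Q)=77/2, d(AW,U)=10, d(AW,Y)=43, d(AW,Z)=33
step 3: merge (AW,U) at d=10; branch lengths AW→3, U→5; new cluster AUW
  updated: d(AUW,KM)=131/6, d(AUW,Q)=35, d(AUW,Y)=122/3, d(AUW,Z)=29
step 4: merge (KM,Y) at d=13; branch lengths KM→5, Y→13/2; new cluster KMY
  updated: d(AUW,KMY)=253/9, d(KMY,Q)=55/3, d(KMY,Z)=40
step 5: merge (KMY,Q) at d=55/3; branch lengths KMY→8/3, Q→55/6; new cluster KMQY
  updated: d(AUW,KMQY)=179/6, d(KMQY,Z)=44
step 6: merge (AUW,Z) at d=29; branch lengths AUW→19/2, Z→29/2; new cluster AUWZ
  updated: d(AUWZ,KMQY)=267/8
step 7: merge (AUWZ,KMQY) at d=267/8; branch lengths AUWZ→35/16, KMQY→361/48; new cluster AKMQUWYZ
final tree: ((((A:2,W:2):3,U:5):19/2,Z:29/2):35/16,(((K:3/2,M:3/2):5,Y:13/2):8/3,Q:55/6):361/48)
total length: 1729/24

1729/24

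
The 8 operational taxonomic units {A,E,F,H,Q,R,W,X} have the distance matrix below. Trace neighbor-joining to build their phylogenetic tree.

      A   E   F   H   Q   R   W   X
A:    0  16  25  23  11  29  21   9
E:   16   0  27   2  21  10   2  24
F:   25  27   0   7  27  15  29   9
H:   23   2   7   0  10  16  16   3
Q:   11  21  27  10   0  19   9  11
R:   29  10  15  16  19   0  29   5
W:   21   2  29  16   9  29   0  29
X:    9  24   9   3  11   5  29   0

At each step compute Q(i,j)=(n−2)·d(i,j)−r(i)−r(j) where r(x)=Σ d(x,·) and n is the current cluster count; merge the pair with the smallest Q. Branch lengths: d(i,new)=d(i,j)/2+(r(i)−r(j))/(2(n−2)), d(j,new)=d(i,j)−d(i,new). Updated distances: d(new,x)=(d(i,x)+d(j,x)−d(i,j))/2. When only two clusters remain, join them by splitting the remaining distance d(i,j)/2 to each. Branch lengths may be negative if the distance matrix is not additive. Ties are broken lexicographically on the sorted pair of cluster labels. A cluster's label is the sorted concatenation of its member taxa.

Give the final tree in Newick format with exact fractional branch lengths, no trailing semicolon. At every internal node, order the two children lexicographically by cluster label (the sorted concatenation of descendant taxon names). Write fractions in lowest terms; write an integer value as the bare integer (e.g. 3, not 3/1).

iteration 1: select E,W (d=2, Q=-225); attach at lengths (-7/4, 15/4); label the merged cluster EW
  updated: d(A,EW)=35/2, d(EW,F)=27, d(EW,H)=8, d(EW,Q)=14, d(EW,R)=37/2, d(EW,X)=51/2
iteration 2: select A,Q (d=11, Q=-303/2); attach at lengths (31/4, 13/4); label the merged cluster AQ
  updated: d(AQ,EW)=41/4, d(AQ,F)=41/2, d(AQ,H)=11, d(AQ,R)=37/2, d(AQ,X)=9/2
iteration 3: select AQ,EW (d=41/4, Q=-113); attach at lengths (33/16, 131/16); label the merged cluster AEQW
  updated: d(AEQW,F)=149/8, d(AEQW,H)=35/8, d(AEQW,R)=107/8, d(AEQW,X)=79/8
iteration 4: select AEQW,H (d=35/8, Q=-127/2); attach at lengths (29/6, -11/24); label the merged cluster AEHQW
  updated: d(AEHQW,F)=85/8, d(AEHQW,R)=25/2, d(AEHQW,X)=17/4
iteration 5: select AEHQW,F (d=85/8, Q=-163/4); attach at lengths (7/2, 57/8); label the merged cluster AEFHQW
  updated: d(AEFHQW,R)=135/16, d(AEFHQW,X)=21/16
iteration 6: select AEFHQW,R (d=135/16, Q=-59/4); attach at lengths (19/8, 97/16); label the merged cluster AEFHQRW
  updated: d(AEFHQRW,X)=-17/16
iteration 7: select AEFHQRW,X (d=-17/16); attach at lengths (-17/32, -17/32); label the merged cluster AEFHQRWX
final tree: ((((((A:31/4,Q:13/4):33/16,(E:-7/4,W:15/4):131/16):29/6,H:-11/24):7/2,F:57/8):19/8,R:97/16):-17/32,X:-17/32)
total length: 365/8

((((((A:31/4,Q:13/4):33/16,(E:-7/4,W:15/4):131/16):29/6,H:-11/24):7/2,F:57/8):19/8,R:97/16):-17/32,X:-17/32)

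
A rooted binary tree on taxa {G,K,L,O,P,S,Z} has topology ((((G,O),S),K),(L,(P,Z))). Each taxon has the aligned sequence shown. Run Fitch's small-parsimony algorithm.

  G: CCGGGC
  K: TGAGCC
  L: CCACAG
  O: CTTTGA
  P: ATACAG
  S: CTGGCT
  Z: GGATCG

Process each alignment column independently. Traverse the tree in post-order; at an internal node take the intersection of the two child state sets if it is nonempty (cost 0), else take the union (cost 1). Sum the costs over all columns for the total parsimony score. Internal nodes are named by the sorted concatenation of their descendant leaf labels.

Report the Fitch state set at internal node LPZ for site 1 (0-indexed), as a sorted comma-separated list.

C,G,T

GO@0: {C} ∩ {C} = {C} (intersection, +0)
GOS@0: {C} ∩ {C} = {C} (intersection, +0)
GKOS@0: {C} ∪ {T} = {C,T} (union, +1)
PZ@0: {A} ∪ {G} = {A,G} (union, +1)
LPZ@0: {C} ∪ {A,G} = {A,C,G} (union, +1)
GKLOPSZ@0: {C,T} ∩ {A,C,G} = {C} (intersection, +0)
GO@1: {C} ∪ {T} = {C,T} (union, +1)
GOS@1: {C,T} ∩ {T} = {T} (intersection, +0)
GKOS@1: {T} ∪ {G} = {G,T} (union, +1)
PZ@1: {T} ∪ {G} = {G,T} (union, +1)
LPZ@1: {C} ∪ {G,T} = {C,G,T} (union, +1)
GKLOPSZ@1: {G,T} ∩ {C,G,T} = {G,T} (intersection, +0)
GO@2: {G} ∪ {T} = {G,T} (union, +1)
GOS@2: {G,T} ∩ {G} = {G} (intersection, +0)
GKOS@2: {G} ∪ {A} = {A,G} (union, +1)
PZ@2: {A} ∩ {A} = {A} (intersection, +0)
LPZ@2: {A} ∩ {A} = {A} (intersection, +0)
GKLOPSZ@2: {A,G} ∩ {A} = {A} (intersection, +0)
GO@3: {G} ∪ {T} = {G,T} (union, +1)
GOS@3: {G,T} ∩ {G} = {G} (intersection, +0)
GKOS@3: {G} ∩ {G} = {G} (intersection, +0)
PZ@3: {C} ∪ {T} = {C,T} (union, +1)
LPZ@3: {C} ∩ {C,T} = {C} (intersection, +0)
GKLOPSZ@3: {G} ∪ {C} = {C,G} (union, +1)
GO@4: {G} ∩ {G} = {G} (intersection, +0)
GOS@4: {G} ∪ {C} = {C,G} (union, +1)
GKOS@4: {C,G} ∩ {C} = {C} (intersection, +0)
PZ@4: {A} ∪ {C} = {A,C} (union, +1)
LPZ@4: {A} ∩ {A,C} = {A} (intersection, +0)
GKLOPSZ@4: {C} ∪ {A} = {A,C} (union, +1)
GO@5: {C} ∪ {A} = {A,C} (union, +1)
GOS@5: {A,C} ∪ {T} = {A,C,T} (union, +1)
GKOS@5: {A,C,T} ∩ {C} = {C} (intersection, +0)
PZ@5: {G} ∩ {G} = {G} (intersection, +0)
LPZ@5: {G} ∩ {G} = {G} (intersection, +0)
GKLOPSZ@5: {C} ∪ {G} = {C,G} (union, +1)
per-site changes: [3, 4, 2, 3, 3, 3]; total = 18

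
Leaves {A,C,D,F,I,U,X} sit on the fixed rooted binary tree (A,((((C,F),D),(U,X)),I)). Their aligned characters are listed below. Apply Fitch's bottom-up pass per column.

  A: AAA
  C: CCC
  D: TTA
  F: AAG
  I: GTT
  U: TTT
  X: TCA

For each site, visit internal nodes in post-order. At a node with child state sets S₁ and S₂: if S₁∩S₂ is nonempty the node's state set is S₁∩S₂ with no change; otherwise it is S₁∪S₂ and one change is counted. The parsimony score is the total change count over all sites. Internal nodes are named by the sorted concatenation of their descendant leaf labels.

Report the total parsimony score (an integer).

12

[col 0] CF: children C:{C}, F:{A} ∪→ {A,C}; cost 1
[col 0] CDF: children CF:{A,C}, D:{T} ∪→ {A,C,T}; cost 1
[col 0] UX: children U:{T}, X:{T} ∩→ {T}; cost 0
[col 0] CDFUX: children CDF:{A,C,T}, UX:{T} ∩→ {T}; cost 0
[col 0] CDFIUX: children CDFUX:{T}, I:{G} ∪→ {G,T}; cost 1
[col 0] ACDFIUX: children A:{A}, CDFIUX:{G,T} ∪→ {A,G,T}; cost 1
[col 1] CF: children C:{C}, F:{A} ∪→ {A,C}; cost 1
[col 1] CDF: children CF:{A,C}, D:{T} ∪→ {A,C,T}; cost 1
[col 1] UX: children U:{T}, X:{C} ∪→ {C,T}; cost 1
[col 1] CDFUX: children CDF:{A,C,T}, UX:{C,T} ∩→ {C,T}; cost 0
[col 1] CDFIUX: children CDFUX:{C,T}, I:{T} ∩→ {T}; cost 0
[col 1] ACDFIUX: children A:{A}, CDFIUX:{T} ∪→ {A,T}; cost 1
[col 2] CF: children C:{C}, F:{G} ∪→ {C,G}; cost 1
[col 2] CDF: children CF:{C,G}, D:{A} ∪→ {A,C,G}; cost 1
[col 2] UX: children U:{T}, X:{A} ∪→ {A,T}; cost 1
[col 2] CDFUX: children CDF:{A,C,G}, UX:{A,T} ∩→ {A}; cost 0
[col 2] CDFIUX: children CDFUX:{A}, I:{T} ∪→ {A,T}; cost 1
[col 2] ACDFIUX: children A:{A}, CDFIUX:{A,T} ∩→ {A}; cost 0
per-site changes: [4, 4, 4]; total = 12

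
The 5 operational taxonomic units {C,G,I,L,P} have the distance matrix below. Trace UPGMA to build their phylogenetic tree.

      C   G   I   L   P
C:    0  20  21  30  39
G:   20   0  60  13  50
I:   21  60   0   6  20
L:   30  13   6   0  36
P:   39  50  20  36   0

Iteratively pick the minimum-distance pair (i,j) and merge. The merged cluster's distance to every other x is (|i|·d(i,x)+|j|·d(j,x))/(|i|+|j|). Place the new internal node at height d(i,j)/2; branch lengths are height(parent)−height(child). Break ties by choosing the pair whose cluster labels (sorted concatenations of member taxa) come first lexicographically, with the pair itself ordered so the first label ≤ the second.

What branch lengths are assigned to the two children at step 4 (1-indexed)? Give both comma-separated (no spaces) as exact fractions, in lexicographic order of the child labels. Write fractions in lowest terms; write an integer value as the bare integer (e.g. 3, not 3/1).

iteration 1: select I,L (d=6); attach at lengths (3, 3); label the merged cluster IL
  updated: d(C,IL)=51/2, d(G,IL)=73/2, d(IL,P)=28
iteration 2: select C,G (d=20); attach at lengths (10, 10); label the merged cluster CG
  updated: d(CG,IL)=31, d(CG,P)=89/2
iteration 3: select IL,P (d=28); attach at lengths (11, 14); label the merged cluster ILP
  updated: d(CG,ILP)=71/2
iteration 4: select CG,ILP (d=71/2); attach at lengths (31/4, 15/4); label the merged cluster CGILP
final tree: ((C:10,G:10):31/4,((I:3,L:3):11,P:14):15/4)
total length: 125/2

31/4,15/4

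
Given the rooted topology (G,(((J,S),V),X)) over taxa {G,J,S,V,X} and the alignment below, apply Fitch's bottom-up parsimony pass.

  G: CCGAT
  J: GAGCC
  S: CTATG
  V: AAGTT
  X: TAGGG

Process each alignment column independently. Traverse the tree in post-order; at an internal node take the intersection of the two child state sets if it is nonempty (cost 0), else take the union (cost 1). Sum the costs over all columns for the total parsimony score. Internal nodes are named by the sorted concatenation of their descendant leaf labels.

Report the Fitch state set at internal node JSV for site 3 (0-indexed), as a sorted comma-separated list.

JS@0: {G} ∪ {C} = {C,G} (union, +1)
JSV@0: {C,G} ∪ {A} = {A,C,G} (union, +1)
JSVX@0: {A,C,G} ∪ {T} = {A,C,G,T} (union, +1)
GJSVX@0: {C} ∩ {A,C,G,T} = {C} (intersection, +0)
JS@1: {A} ∪ {T} = {A,T} (union, +1)
JSV@1: {A,T} ∩ {A} = {A} (intersection, +0)
JSVX@1: {A} ∩ {A} = {A} (intersection, +0)
GJSVX@1: {C} ∪ {A} = {A,C} (union, +1)
JS@2: {G} ∪ {A} = {A,G} (union, +1)
JSV@2: {A,G} ∩ {G} = {G} (intersection, +0)
JSVX@2: {G} ∩ {G} = {G} (intersection, +0)
GJSVX@2: {G} ∩ {G} = {G} (intersection, +0)
JS@3: {C} ∪ {T} = {C,T} (union, +1)
JSV@3: {C,T} ∩ {T} = {T} (intersection, +0)
JSVX@3: {T} ∪ {G} = {G,T} (union, +1)
GJSVX@3: {A} ∪ {G,T} = {A,G,T} (union, +1)
JS@4: {C} ∪ {G} = {C,G} (union, +1)
JSV@4: {C,G} ∪ {T} = {C,G,T} (union, +1)
JSVX@4: {C,G,T} ∩ {G} = {G} (intersection, +0)
GJSVX@4: {T} ∪ {G} = {G,T} (union, +1)
per-site changes: [3, 2, 1, 3, 3]; total = 12

T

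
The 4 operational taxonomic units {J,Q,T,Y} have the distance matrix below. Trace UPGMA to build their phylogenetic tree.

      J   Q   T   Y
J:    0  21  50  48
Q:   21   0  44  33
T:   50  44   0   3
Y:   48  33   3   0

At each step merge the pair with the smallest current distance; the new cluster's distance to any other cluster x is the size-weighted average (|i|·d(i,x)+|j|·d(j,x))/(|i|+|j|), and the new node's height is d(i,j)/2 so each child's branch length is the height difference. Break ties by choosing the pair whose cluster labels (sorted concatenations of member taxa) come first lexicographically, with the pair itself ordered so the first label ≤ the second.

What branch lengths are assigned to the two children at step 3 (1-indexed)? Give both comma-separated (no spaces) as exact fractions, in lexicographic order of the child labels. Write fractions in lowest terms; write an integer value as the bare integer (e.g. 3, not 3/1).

1. join T+Y (d=3) ⇒ TY; edges |T|=3/2, |Y|=3/2
  updated: d(J,TY)=49, d(Q,TY)=77/2
2. join J+Q (d=21) ⇒ JQ; edges |J|=21/2, |Q|=21/2
  updated: d(JQ,TY)=175/4
3. join JQ+TY (d=175/4) ⇒ JQTY; edges |JQ|=91/8, |TY|=163/8
final tree: ((J:21/2,Q:21/2):91/8,(T:3/2,Y:3/2):163/8)
total length: 223/4

91/8,163/8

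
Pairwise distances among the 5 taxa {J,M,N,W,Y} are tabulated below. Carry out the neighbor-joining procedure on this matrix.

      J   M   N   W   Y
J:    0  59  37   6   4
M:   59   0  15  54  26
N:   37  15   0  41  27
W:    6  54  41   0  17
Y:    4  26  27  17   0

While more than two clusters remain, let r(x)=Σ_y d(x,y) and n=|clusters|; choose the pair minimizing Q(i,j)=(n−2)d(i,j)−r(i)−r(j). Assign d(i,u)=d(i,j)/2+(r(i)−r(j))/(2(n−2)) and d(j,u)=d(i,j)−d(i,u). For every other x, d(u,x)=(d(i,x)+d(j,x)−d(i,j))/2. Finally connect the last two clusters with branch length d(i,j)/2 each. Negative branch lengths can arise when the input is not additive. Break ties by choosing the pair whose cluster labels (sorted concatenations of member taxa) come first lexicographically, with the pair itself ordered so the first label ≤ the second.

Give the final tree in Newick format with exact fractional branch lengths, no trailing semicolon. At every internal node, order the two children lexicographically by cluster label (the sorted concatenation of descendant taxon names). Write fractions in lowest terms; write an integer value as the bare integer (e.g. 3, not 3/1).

(((J:-1/8,W:49/8):103/8,(M:79/6,N:11/6):195/8):-43/16,Y:-43/16)

iteration 1: select M,N (d=15, Q=-229); attach at lengths (79/6, 11/6); label the merged cluster MN
  updated: d(J,MN)=81/2, d(MN,W)=40, d(MN,Y)=19
iteration 2: select J,W (d=6, Q=-203/2); attach at lengths (-1/8, 49/8); label the merged cluster JW
  updated: d(JW,MN)=149/4, d(JW,Y)=15/2
iteration 3: select JW,MN (d=149/4, Q=-255/4); attach at lengths (103/8, 195/8); label the merged cluster JMNW
  updated: d(JMNW,Y)=-43/8
iteration 4: select JMNW,Y (d=-43/8); attach at lengths (-43/16, -43/16); label the merged cluster JMNWY
final tree: (((J:-1/8,W:49/8):103/8,(M:79/6,N:11/6):195/8):-43/16,Y:-43/16)
total length: 423/8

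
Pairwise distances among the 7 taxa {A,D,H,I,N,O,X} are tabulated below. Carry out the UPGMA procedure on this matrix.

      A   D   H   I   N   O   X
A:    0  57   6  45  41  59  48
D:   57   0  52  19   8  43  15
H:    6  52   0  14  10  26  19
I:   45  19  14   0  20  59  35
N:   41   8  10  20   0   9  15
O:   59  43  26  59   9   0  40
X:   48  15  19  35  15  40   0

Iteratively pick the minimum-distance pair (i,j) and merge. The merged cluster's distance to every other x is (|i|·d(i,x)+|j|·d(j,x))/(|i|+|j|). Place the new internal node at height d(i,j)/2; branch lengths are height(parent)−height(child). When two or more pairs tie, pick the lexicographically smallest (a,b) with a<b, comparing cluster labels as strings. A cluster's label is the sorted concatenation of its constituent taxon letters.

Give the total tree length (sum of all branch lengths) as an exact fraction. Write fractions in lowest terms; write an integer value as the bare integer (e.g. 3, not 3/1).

2017/24

iteration 1: select A,H (d=6); attach at lengths (3, 3); label the merged cluster AH
  updated: d(AH,D)=109/2, d(AH,I)=59/2, d(AH,N)=51/2, d(AH,O)=85/2, d(AH,X)=67/2
iteration 2: select D,N (d=8); attach at lengths (4, 4); label the merged cluster DN
  updated: d(AH,DN)=40, d(DN,I)=39/2, d(DN,O)=26, d(DN,X)=15
iteration 3: select DN,X (d=15); attach at lengths (7/2, 15/2); label the merged cluster DNX
  updated: d(AH,DNX)=227/6, d(DNX,I)=74/3, d(DNX,O)=92/3
iteration 4: select DNX,I (d=74/3); attach at lengths (29/6, 37/3); label the merged cluster DINX
  updated: d(AH,DINX)=143/4, d(DINX,O)=151/4
iteration 5: select AH,DINX (d=143/4); attach at lengths (119/8, 133/24); label the merged cluster ADHINX
  updated: d(ADHINX,O)=118/3
iteration 6: select ADHINX,O (d=118/3); attach at lengths (43/24, 59/3); label the merged cluster ADHINOX
final tree: (((A:3,H:3):119/8,(((D:4,N:4):7/2,X:15/2):29/6,I:37/3):133/24):43/24,O:59/3)
total length: 2017/24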